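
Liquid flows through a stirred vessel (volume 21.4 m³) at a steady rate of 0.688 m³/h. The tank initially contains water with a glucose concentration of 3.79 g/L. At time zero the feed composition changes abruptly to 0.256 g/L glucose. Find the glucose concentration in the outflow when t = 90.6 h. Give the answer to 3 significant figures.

Mass balance on the solute (V constant): V dC/dt = Q(C_in − C).
So dC/dt = (C_in − C)/τ with τ = V/Q = 21.4/0.688 = 31.105 h.
C approaches C_in exponentially: C(t) = C_in + (C₀ − C_in) e^(−t/τ).
C(90.6) = 0.256 + (3.79 − 0.256)·e^(−90.6/31.105) = 0.256 + (3.5340)·0.054326 = 0.44799 g/L.

0.448 g/L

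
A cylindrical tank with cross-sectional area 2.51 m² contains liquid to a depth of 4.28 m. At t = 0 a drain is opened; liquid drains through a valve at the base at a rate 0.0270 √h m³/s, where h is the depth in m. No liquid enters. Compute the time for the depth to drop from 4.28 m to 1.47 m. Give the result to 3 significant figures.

159 s

A dh/dt = −Q_out = −0.0270 √h.
Separate and integrate: 2(√h − √h₀) = −(0.0270/A) t.
t = 2A(√h₀ − √h)/0.0270 = 2·2.51·(√4.28 − √1.47)/0.0270
  = 5.0200 × (2.0688 − 1.2124) / 0.0270 = 159.22 s.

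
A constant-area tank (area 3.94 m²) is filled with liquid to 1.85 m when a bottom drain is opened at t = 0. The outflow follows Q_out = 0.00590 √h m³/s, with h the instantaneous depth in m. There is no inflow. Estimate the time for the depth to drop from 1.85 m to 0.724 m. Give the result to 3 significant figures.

680 s

With no inflow, A dh/dt = −0.00590 √h.
This is separable: 2 d(√h)/dt = −0.00590/A, so √h = √h₀ − (0.00590/(2A)) t.
t = 2A(√h₀ − √h)/0.00590 = 2·3.94·(√1.85 − √0.724)/0.00590
  = 7.8800 × (1.3601 − 0.85088) / 0.00590 = 680.17 s.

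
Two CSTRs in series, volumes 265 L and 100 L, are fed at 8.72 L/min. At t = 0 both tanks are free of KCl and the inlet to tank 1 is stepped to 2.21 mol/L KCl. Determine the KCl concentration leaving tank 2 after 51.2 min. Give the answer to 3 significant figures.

1.57 mol/L

Time constants: τᵢ = Vᵢ/Q for each well-mixed tank.
τ₁ = 265/8.72 = 30.390 min; τ₂ = 100/8.72 = 11.468 min.
Solving the cascade with C₁(0)=C₂(0)=0 gives C₂(t) = C_in[1 − (τ₁ e^(−t/τ₁) − τ₂ e^(−t/τ₂))/(τ₁ − τ₂)].
At t = 51.2: e^(−t/τ₁) = 0.18549, e^(−t/τ₂) = 0.011509.
C₂ = 2.21·[1 − (30.390·0.18549 − 11.468·0.011509)/(18.922)] = 2.21·0.70907 = 1.5670 mol/L.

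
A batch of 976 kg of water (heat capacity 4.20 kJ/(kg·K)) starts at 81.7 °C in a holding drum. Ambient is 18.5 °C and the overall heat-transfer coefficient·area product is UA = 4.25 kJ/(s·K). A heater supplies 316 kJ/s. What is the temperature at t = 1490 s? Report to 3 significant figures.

M c_p dT/dt = −UA(T − T_amb) + Q̇.
dT/dt = (T_ss − T)/τ with T_ss = T_amb + Q̇/UA = 18.5 + 316/4.25 = 92.853 °C, τ = M c_p/UA = 976·4.20/4.25 = 964.52 s.
This is linear first-order; T(t) = T_ss + (T₀ − T_ss) e^(−t/τ).
T(1490) = 92.853 + (-11.153)·0.21335 = 90.473 °C.

90.5 °C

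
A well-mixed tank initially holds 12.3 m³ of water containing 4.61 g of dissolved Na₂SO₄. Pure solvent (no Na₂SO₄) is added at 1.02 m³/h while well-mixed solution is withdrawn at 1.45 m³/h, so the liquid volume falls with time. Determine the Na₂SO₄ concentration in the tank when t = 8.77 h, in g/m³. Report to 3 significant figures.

0.157 g/m³

Total volume: dV/dt = Q_in − Q_out = -0.43000 m³/h, so V(t) = 12.3 − 0.43000 t and V(8.77) = 8.5289 m³.
No Na₂SO₄ enters, so dm/dt = −Q_out · (m/V).
Separate: dm/m = −Q_out dt/V(t) ⇒ ln(m/m₀) = −(Q_out/(Q_in−Q_out)) ln(V/V₀).
m = m₀ (V₀/V)^(Q_out/(Q_in−Q_out)) = 4.61 × (12.3/8.5289)^(-3.3721) = 1.3412 g.
C = m/V = 1.3412/8.5289 = 0.15725 g/m³.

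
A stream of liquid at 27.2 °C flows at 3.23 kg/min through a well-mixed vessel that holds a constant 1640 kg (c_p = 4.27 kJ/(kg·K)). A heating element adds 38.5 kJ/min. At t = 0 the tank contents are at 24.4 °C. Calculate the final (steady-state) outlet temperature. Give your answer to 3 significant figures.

M c_p dT/dt = ṁ c_p (T_in − T) + Q̇.
At steady state dT/dt = 0 ⇒ T_ss = T_in + Q̇/(ṁ c_p) = 27.2 + 38.5/(3.23·4.27) = 29.991 °C.

30.0 °C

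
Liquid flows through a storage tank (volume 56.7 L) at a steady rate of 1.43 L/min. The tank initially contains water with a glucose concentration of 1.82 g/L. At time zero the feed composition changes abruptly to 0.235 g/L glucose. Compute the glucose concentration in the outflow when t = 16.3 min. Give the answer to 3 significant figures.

1.29 g/L

Transient balance on the dissolved component: V dC/dt = Q(C_in − C).
So dC/dt = (C_in − C)/τ with τ = V/Q = 56.7/1.43 = 39.650 min.
Integrating: C(t) = C_in + (C₀ − C_in) e^(−t/τ).
C(16.3) = 0.235 + (1.82 − 0.235)·e^(−16.3/39.650) = 0.235 + (1.5850)·0.66292 = 1.2857 g/L.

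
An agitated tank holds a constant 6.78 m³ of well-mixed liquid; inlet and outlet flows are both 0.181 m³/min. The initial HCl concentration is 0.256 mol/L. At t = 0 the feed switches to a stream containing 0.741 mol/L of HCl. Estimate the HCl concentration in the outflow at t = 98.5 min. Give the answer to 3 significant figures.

0.706 mol/L

Species balance on the tank: V dC/dt = Q(C_in − C).
So dC/dt = (C_in − C)/τ with τ = V/Q = 6.78/0.181 = 37.459 min.
C approaches C_in exponentially: C(t) = C_in + (C₀ − C_in) e^(−t/τ).
C(98.5) = 0.741 + (0.256 − 0.741)·e^(−98.5/37.459) = 0.741 + (-0.48500)·0.072109 = 0.70603 mol/L.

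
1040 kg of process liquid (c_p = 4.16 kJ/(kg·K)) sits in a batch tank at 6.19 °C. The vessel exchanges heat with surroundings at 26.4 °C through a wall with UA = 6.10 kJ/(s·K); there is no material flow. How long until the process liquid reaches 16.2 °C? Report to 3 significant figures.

485 s

First-law balance (no shaft work): M c_p dT/dt = −UA(T − T_amb).
τ = M c_p/UA = 709.25 s; T_ss = T_amb = 26.400 °C.
T(t) = T_ss + (T₀ − T_ss)e^(−t/τ); set T = 16.2:
t = −τ ln[(T − T_ss)/(T₀ − T_ss)] = −709.25 · ln(0.50470) = 484.98 s.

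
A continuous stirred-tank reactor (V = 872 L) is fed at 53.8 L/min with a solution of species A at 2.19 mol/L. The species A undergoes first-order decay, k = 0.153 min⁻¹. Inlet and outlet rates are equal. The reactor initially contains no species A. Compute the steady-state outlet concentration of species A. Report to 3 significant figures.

0.629 mol/L

V dC/dt = Q(C_in − C) − k V C.
Steady state (dC/dt = 0): C_ss = Q C_in/(Q + kV) = C_in/(1 + kV/Q).
C_ss = 53.8·2.19/(53.8 + 0.153·872) = 117.82/187.22 = 0.62934 mol/L.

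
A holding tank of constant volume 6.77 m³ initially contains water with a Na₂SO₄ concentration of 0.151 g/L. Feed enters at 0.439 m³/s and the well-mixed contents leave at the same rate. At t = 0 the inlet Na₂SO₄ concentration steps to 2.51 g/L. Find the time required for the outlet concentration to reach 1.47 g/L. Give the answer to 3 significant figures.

12.6 s

Species balance: V dC/dt = Q(C_in − C) ⇒ τ = V/Q = 15.421 s.
C(t) = C_in + (C₀ − C_in) e^(−t/τ). Set C = 1.47 and solve for t:
e^(−t/τ) = (C − C_in)/(C₀ − C_in) = (1.47 − 2.51)/(0.151 − 2.51) = 0.44086
t = −τ ln(…) = 15.421 × 0.81902 = 12.630 s.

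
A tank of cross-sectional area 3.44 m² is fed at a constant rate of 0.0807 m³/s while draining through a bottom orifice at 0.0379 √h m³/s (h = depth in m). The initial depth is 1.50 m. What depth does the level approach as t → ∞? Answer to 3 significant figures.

4.53 m

A dh/dt = Q_in − 0.0379 √h. Steady state requires inflow = outflow:
Q_in = 0.0379 √h_ss ⇒ √h_ss = 0.0807/0.0379 = 2.1293.
h_ss = 2.1293² = 4.5339 m. (Since h₀ = 1.50 m < h_ss, the level will rise toward this value.)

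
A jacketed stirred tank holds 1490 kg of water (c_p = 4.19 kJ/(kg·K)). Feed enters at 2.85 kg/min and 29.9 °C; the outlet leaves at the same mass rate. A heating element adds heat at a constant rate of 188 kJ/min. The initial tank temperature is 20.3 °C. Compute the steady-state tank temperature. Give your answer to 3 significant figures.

M c_p dT/dt = ṁ c_p (T_in − T) + Q̇.
At steady state dT/dt = 0 ⇒ T_ss = T_in + Q̇/(ṁ c_p) = 29.9 + 188/(2.85·4.19) = 45.643 °C.

45.6 °C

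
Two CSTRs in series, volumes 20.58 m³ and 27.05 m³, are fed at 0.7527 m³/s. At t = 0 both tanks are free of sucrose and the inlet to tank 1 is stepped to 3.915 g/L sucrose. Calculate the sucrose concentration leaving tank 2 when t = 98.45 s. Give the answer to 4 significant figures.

Each tank obeys Vᵢ dCᵢ/dt = Q(Cᵢ₋₁ − Cᵢ), so τᵢ = Vᵢ/Q.
τ₁ = 20.58/0.7527 = 27.3416 s; τ₂ = 27.05/0.7527 = 35.9373 s.
Tank 1: C₁ = C_in(1 − e^(−t/τ₁)). Tank 2 (τ₁ ≠ τ₂): C₂ = C_in[1 − (τ₁ e^(−t/τ₁) − τ₂ e^(−t/τ₂))/(τ₁ − τ₂)].
At t = 98.45: e^(−t/τ₁) = 0.0273034, e^(−t/τ₂) = 0.0646030.
C₂ = 3.915·[1 − (27.3416·0.0273034 − 35.9373·0.0646030)/(-8.59572)] = 3.915·0.816753 = 3.19759 g/L.

3.198 g/L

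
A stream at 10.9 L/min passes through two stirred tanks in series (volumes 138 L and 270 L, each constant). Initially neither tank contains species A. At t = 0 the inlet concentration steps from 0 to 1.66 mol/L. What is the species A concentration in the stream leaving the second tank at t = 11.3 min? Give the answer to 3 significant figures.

0.219 mol/L

Species balance on tank i: dCᵢ/dt = (Cᵢ₋₁ − Cᵢ)/τᵢ with τᵢ = Vᵢ/Q.
τ₁ = 138/10.9 = 12.661 min; τ₂ = 270/10.9 = 24.771 min.
Tank 1: C₁ = C_in(1 − e^(−t/τ₁)). Tank 2 (τ₁ ≠ τ₂): C₂ = C_in[1 − (τ₁ e^(−t/τ₁) − τ₂ e^(−t/τ₂))/(τ₁ − τ₂)].
At t = 11.3: e^(−t/τ₁) = 0.40962, e^(−t/τ₂) = 0.63370.
C₂ = 1.66·[1 − (12.661·0.40962 − 24.771·0.63370)/(-12.110)] = 1.66·0.13204 = 0.21918 mol/L.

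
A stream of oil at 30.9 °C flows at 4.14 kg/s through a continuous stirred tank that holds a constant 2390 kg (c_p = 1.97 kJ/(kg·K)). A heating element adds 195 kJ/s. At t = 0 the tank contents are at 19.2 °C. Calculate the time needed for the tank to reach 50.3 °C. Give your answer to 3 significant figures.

1190 s

M c_p dT/dt = ṁ c_p (T_in − T) + Q̇.
τ = M/ṁ = 577.29 s; T_ss = T_in + Q̇/(ṁ c_p) = 54.809 °C.
T(t) = T_ss + (T₀ − T_ss) e^(−t/τ). Set T = 50.3:
e^(−t/τ) = (50.3 − 54.809)/(19.2 − 54.809) = 0.12663
t = −577.29 · ln(0.12663) = 1193.0 s.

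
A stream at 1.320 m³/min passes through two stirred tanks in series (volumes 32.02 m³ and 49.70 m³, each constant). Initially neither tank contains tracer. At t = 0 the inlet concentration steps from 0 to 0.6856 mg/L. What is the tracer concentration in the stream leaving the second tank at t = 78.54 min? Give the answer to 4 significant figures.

Time constants: τᵢ = Vᵢ/Q for each well-mixed tank.
τ₁ = 32.02/1.320 = 24.2576 min; τ₂ = 49.70/1.320 = 37.6515 min.
Solving the cascade with C₁(0)=C₂(0)=0 gives C₂(t) = C_in[1 − (τ₁ e^(−t/τ₁) − τ₂ e^(−t/τ₂))/(τ₁ − τ₂)].
At t = 78.54: e^(−t/τ₁) = 0.0392521, e^(−t/τ₂) = 0.124186.
C₂ = 0.6856·[1 − (24.2576·0.0392521 − 37.6515·0.124186)/(-13.3939)] = 0.6856·0.721990 = 0.494997 mg/L.

0.4950 mg/L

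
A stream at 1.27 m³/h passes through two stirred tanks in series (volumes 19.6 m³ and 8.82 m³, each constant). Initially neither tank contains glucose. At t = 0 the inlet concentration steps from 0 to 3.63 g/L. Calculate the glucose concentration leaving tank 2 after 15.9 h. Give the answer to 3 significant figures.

Time constants: τᵢ = Vᵢ/Q for each well-mixed tank.
τ₁ = 19.6/1.27 = 15.433 h; τ₂ = 8.82/1.27 = 6.9449 h.
Solving the cascade with C₁(0)=C₂(0)=0 gives C₂(t) = C_in[1 − (τ₁ e^(−t/τ₁) − τ₂ e^(−t/τ₂))/(τ₁ − τ₂)].
At t = 15.9: e^(−t/τ₁) = 0.35692, e^(−t/τ₂) = 0.10132.
C₂ = 3.63·[1 − (15.433·0.35692 − 6.9449·0.10132)/(8.4882)] = 3.63·0.43396 = 1.5753 g/L.

1.58 g/L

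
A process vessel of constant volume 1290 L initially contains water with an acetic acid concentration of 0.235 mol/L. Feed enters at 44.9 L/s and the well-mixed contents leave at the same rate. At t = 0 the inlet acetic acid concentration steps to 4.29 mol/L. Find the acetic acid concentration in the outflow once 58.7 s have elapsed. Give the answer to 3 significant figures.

Accumulation = in − out for the solute gives V dC/dt = Q(C_in − C).
So dC/dt = (C_in − C)/τ with τ = V/Q = 1290/44.9 = 28.731 s.
C approaches C_in exponentially: C(t) = C_in + (C₀ − C_in) e^(−t/τ).
C(58.7) = 4.29 + (0.235 − 4.29)·e^(−58.7/28.731) = 4.29 + (-4.0550)·0.12962 = 3.7644 mol/L.

3.76 mol/L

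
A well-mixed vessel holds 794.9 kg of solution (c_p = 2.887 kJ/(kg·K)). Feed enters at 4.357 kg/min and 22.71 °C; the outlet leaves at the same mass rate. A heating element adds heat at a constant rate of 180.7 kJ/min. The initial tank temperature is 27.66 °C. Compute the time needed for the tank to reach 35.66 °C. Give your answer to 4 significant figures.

M c_p dT/dt = ṁ c_p (T_in − T) + Q̇.
τ = M/ṁ = 182.442 min; T_ss = T_in + Q̇/(ṁ c_p) = 37.0756 °C.
T(t) = T_ss + (T₀ − T_ss) e^(−t/τ). Set T = 35.66:
e^(−t/τ) = (35.66 − 37.0756)/(27.66 − 37.0756) = 0.150346
t = −182.442 · ln(0.150346) = 345.694 min.

345.7 min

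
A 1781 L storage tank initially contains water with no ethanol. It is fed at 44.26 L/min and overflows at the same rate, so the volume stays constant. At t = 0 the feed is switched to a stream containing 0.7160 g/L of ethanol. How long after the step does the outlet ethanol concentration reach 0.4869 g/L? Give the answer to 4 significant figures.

45.85 min

Species balance on the tank: V dC/dt = Q(C_in − C), so τ = V/Q = 40.2395 min.
C(t) = C_in + (C₀ − C_in) e^(−t/τ). Set C = 0.4869 and solve for t:
e^(−t/τ) = (C − C_in)/(C₀ − C_in) = (0.4869 − 0.7160)/(0 − 0.7160) = 0.319972
t = −τ ln(…) = 40.2395 × 1.13952 = 45.8538 min.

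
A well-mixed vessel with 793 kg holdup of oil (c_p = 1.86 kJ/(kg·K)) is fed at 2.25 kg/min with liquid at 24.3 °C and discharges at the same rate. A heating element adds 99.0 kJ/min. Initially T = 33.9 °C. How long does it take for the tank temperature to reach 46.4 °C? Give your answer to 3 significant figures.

M c_p dT/dt = ṁ c_p (T_in − T) + Q̇.
τ = M/ṁ = 352.44 min; T_ss = T_in + Q̇/(ṁ c_p) = 47.956 °C.
T(t) = T_ss + (T₀ − T_ss) e^(−t/τ). Set T = 46.4:
e^(−t/τ) = (46.4 − 47.956)/(33.9 − 47.956) = 0.11069
t = −352.44 · ln(0.11069) = 775.72 min.

776 min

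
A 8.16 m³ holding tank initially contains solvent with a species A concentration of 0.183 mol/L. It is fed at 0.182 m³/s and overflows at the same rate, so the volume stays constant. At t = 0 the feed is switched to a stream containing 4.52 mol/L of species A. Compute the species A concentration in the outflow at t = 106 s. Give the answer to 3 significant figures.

4.11 mol/L

Transient balance on the dissolved component: V dC/dt = Q(C_in − C).
So dC/dt = (C_in − C)/τ with τ = V/Q = 8.16/0.182 = 44.835 s.
This is linear first-order; C(t) = C_in + (C₀ − C_in) e^(−t/τ).
C(106) = 4.52 + (0.183 − 4.52)·e^(−106/44.835) = 4.52 + (-4.3370)·0.094023 = 4.1122 mol/L.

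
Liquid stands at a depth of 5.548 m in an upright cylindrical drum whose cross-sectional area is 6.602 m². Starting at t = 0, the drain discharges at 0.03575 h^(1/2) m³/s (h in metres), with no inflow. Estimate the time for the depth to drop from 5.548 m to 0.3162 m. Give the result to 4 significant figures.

662.3 s

A dh/dt = −Q_out = −0.03575 √h.
Separate and integrate: 2(√h − √h₀) = −(0.03575/A) t.
t = 2A(√h₀ − √h)/0.03575 = 2·6.602·(√5.548 − √0.3162)/0.03575
  = 13.2040 × (2.35542 − 0.562317) / 0.03575 = 662.269 s.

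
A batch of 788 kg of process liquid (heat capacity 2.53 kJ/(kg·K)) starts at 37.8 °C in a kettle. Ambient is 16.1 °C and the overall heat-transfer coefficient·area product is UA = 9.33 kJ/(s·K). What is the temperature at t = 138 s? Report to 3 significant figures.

27.5 °C

Heat balance on the well-mixed liquid: M c_p dT/dt = −UA(T − T_amb).
dT/dt = (T_ss − T)/τ with T_ss = T_amb = 16.100 °C, τ = M c_p/UA = 788·2.53/9.33 = 213.68 s.
Integrating: T(t) = T_ss + (T₀ − T_ss) e^(−t/τ).
T(138) = 16.100 + (21.700)·0.52423 = 27.476 °C.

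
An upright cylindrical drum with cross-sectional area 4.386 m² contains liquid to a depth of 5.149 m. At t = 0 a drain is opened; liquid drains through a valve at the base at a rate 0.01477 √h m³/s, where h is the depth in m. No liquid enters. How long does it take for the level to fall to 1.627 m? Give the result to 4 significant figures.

A dh/dt = −Q_out = −0.01477 √h.
Separate and integrate: 2(√h − √h₀) = −(0.01477/A) t.
t = 2A(√h₀ − √h)/0.01477 = 2·4.386·(√5.149 − √1.627)/0.01477
  = 8.77200 × (2.26914 − 1.27554) / 0.01477 = 590.107 s.

590.1 s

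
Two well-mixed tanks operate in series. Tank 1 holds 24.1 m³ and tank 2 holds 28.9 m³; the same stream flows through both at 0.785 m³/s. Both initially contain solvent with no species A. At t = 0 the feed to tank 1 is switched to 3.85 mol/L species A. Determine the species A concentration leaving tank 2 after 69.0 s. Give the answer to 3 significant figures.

Time constants: τᵢ = Vᵢ/Q for each well-mixed tank.
τ₁ = 24.1/0.785 = 30.701 s; τ₂ = 28.9/0.785 = 36.815 s.
Solving the cascade with C₁(0)=C₂(0)=0 gives C₂(t) = C_in[1 − (τ₁ e^(−t/τ₁) − τ₂ e^(−t/τ₂))/(τ₁ − τ₂)].
At t = 69.0: e^(−t/τ₁) = 0.10566, e^(−t/τ₂) = 0.15347.
C₂ = 3.85·[1 − (30.701·0.10566 − 36.815·0.15347)/(-6.1146)] = 3.85·0.60647 = 2.3349 mol/L.

2.33 mol/L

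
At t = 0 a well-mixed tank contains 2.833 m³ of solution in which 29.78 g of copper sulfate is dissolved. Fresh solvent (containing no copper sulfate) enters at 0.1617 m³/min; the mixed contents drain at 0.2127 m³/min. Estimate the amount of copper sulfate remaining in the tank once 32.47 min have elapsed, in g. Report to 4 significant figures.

0.7639 g

Let m(t) be the amount of copper sulfate. Volume: V(t) = V₀ + (Q_in − Q_out) t = 2.833 − 0.0510000 t; V(32.47) = 1.17703 m³.
No copper sulfate enters, so dm/dt = −Q_out · (m/V).
dm/m = −Q_out dt/(V₀ − 0.0510000 t); integrating gives ln(m/m₀) = −(Q_out/(Q_in−Q_out)) ln(V/V₀).
m = m₀ (V₀/V)^(Q_out/(Q_in−Q_out)) = 29.78 × (2.833/1.17703)^(-4.17059) = 0.763864 g.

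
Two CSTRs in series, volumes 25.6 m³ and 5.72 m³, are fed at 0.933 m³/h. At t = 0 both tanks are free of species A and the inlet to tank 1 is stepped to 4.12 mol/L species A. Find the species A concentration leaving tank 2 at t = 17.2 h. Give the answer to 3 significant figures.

1.36 mol/L

Time constants: τᵢ = Vᵢ/Q for each well-mixed tank.
τ₁ = 25.6/0.933 = 27.438 h; τ₂ = 5.72/0.933 = 6.1308 h.
Tank 1: C₁ = C_in(1 − e^(−t/τ₁)). Tank 2 (τ₁ ≠ τ₂): C₂ = C_in[1 − (τ₁ e^(−t/τ₁) − τ₂ e^(−t/τ₂))/(τ₁ − τ₂)].
At t = 17.2: e^(−t/τ₁) = 0.53427, e^(−t/τ₂) = 0.060475.
C₂ = 4.12·[1 − (27.438·0.53427 − 6.1308·0.060475)/(21.308)] = 4.12·0.32941 = 1.3572 mol/L.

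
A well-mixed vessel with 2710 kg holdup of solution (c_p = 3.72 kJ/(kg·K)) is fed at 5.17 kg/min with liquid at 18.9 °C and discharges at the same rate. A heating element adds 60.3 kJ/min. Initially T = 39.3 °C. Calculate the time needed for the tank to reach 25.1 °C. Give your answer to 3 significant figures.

906 min

Unsteady energy balance on the tank contents: M c_p dT/dt = ṁ c_p (T_in − T) + 60.3.
τ = M/ṁ = 524.18 min; T_ss = T_in + Q̇/(ṁ c_p) = 22.035 °C.
T(t) = T_ss + (T₀ − T_ss) e^(−t/τ). Set T = 25.1:
e^(−t/τ) = (25.1 − 22.035)/(39.3 − 22.035) = 0.17751
t = −524.18 · ln(0.17751) = 906.16 min.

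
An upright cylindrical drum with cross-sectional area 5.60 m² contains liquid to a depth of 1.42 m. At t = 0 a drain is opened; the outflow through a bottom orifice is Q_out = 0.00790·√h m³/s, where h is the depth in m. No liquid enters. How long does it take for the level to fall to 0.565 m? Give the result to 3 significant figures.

Accumulation of liquid (constant cross-section A): A dh/dt = −0.00790 √h.
Separate and integrate: 2(√h − √h₀) = −(0.00790/A) t.
t = 2A(√h₀ − √h)/0.00790 = 2·5.60·(√1.42 − √0.565)/0.00790
  = 11.200 × (1.1916 − 0.75166) / 0.00790 = 623.76 s.

624 s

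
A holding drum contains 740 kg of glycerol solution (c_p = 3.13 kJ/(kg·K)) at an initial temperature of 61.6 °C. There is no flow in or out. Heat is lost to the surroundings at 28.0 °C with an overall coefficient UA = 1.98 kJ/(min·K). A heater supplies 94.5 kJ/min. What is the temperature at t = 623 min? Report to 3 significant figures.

67.4 °C

Unsteady energy balance on the tank contents: M c_p dT/dt = −UA(T − T_amb) + Q̇.
dT/dt = (T_ss − T)/τ with T_ss = T_amb + Q̇/UA = 28.0 + 94.5/1.98 = 75.727 °C, τ = M c_p/UA = 740·3.13/1.98 = 1169.8 min.
Integrating: T(t) = T_ss + (T₀ − T_ss) e^(−t/τ).
T(623) = 75.727 + (-14.127)·0.58709 = 67.433 °C.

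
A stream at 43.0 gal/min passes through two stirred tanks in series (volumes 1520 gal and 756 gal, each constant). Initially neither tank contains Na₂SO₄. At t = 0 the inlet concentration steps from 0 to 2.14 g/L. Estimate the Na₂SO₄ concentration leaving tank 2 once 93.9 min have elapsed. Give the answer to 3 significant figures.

Time constants: τᵢ = Vᵢ/Q for each well-mixed tank.
τ₁ = 1520/43.0 = 35.349 min; τ₂ = 756/43.0 = 17.581 min.
Solving the cascade with C₁(0)=C₂(0)=0 gives C₂(t) = C_in[1 − (τ₁ e^(−t/τ₁) − τ₂ e^(−t/τ₂))/(τ₁ − τ₂)].
At t = 93.9: e^(−t/τ₁) = 0.070202, e^(−t/τ₂) = 0.0047917.
C₂ = 2.14·[1 − (35.349·0.070202 − 17.581·0.0047917)/(17.767)] = 2.14·0.86507 = 1.8513 g/L.

1.85 g/L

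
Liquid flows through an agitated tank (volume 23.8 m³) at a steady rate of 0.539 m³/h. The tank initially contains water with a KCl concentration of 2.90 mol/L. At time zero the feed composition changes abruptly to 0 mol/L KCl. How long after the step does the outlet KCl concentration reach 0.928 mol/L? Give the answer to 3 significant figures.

50.3 h

Species balance on the tank: V dC/dt = Q(C_in − C), so τ = V/Q = 44.156 h.
C(t) = C_in + (C₀ − C_in) e^(−t/τ). Set C = 0.928 and solve for t:
e^(−t/τ) = (C − C_in)/(C₀ − C_in) = (0.928 − 0)/(2.90 − 0) = 0.32000
t = −τ ln(…) = 44.156 × 1.1394 = 50.313 h.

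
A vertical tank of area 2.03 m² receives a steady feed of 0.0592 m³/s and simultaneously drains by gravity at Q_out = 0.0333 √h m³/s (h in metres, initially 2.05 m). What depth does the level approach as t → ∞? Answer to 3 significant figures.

3.16 m

A dh/dt = Q_in − 0.0333 √h. Steady state requires inflow = outflow:
Q_in = 0.0333 √h_ss ⇒ √h_ss = 0.0592/0.0333 = 1.7778.
h_ss = 1.7778² = 3.1605 m. (Since h₀ = 2.05 m < h_ss, the level will rise toward this value.)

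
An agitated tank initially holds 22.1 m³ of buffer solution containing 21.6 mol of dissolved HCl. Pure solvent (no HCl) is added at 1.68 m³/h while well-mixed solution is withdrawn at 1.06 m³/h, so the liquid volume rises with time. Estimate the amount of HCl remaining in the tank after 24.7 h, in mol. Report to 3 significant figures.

Total volume: dV/dt = Q_in − Q_out = 0.62000 m³/h, so V(t) = 22.1 + 0.62000 t and V(24.7) = 37.414 m³.
No HCl enters, so dm/dt = −Q_out · (m/V).
dm/m = −Q_out dt/(V₀ + 0.62000 t); integrating gives ln(m/m₀) = −(Q_out/(Q_in−Q_out)) ln(V/V₀).
m = m₀ (V₀/V)^(Q_out/(Q_in−Q_out)) = 21.6 × (22.1/37.414)^(1.7097) = 8.7811 mol.

8.78 mol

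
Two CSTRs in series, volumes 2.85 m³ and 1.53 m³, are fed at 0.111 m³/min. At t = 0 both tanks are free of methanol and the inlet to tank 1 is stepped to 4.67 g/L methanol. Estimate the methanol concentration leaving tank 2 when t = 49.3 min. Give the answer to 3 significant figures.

Each tank obeys Vᵢ dCᵢ/dt = Q(Cᵢ₋₁ − Cᵢ), so τᵢ = Vᵢ/Q.
τ₁ = 2.85/0.111 = 25.676 min; τ₂ = 1.53/0.111 = 13.784 min.
Tank 1: C₁ = C_in(1 − e^(−t/τ₁)). Tank 2 (τ₁ ≠ τ₂): C₂ = C_in[1 − (τ₁ e^(−t/τ₁) − τ₂ e^(−t/τ₂))/(τ₁ − τ₂)].
At t = 49.3: e^(−t/τ₁) = 0.14659, e^(−t/τ₂) = 0.027969.
C₂ = 4.67·[1 − (25.676·0.14659 − 13.784·0.027969)/(11.892)] = 4.67·0.71591 = 3.3433 g/L.

3.34 g/L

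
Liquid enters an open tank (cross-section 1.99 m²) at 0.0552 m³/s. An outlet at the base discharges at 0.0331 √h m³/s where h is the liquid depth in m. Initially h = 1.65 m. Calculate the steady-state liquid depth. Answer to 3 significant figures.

2.78 m

Accumulation of liquid (constant cross-section A): A dh/dt = Q_in − 0.0331 √h. At steady state dh/dt = 0:
Q_in = 0.0331 √h_ss ⇒ √h_ss = 0.0552/0.0331 = 1.6677.
h_ss = 1.6677² = 2.7811 m. (Since h₀ = 1.65 m < h_ss, the level will rise toward this value.)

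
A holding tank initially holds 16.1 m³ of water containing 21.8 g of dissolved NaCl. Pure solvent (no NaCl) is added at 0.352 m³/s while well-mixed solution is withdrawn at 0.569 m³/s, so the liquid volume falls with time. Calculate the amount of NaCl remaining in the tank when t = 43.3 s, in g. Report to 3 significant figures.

Total volume: dV/dt = Q_in − Q_out = -0.21700 m³/s, so V(t) = 16.1 − 0.21700 t and V(43.3) = 6.7039 m³.
No NaCl enters, so dm/dt = −Q_out · (m/V).
Separate: dm/m = −Q_out dt/V(t) ⇒ ln(m/m₀) = −(Q_out/(Q_in−Q_out)) ln(V/V₀).
m = m₀ (V₀/V)^(Q_out/(Q_in−Q_out)) = 21.8 × (16.1/6.7039)^(-2.6221) = 2.1915 g.

2.19 g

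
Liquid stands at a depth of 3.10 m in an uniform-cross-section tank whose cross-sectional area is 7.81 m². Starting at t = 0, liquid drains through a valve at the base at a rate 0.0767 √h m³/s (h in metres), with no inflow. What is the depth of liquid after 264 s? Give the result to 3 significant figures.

Unsteady balance on liquid volume: A dh/dt = −0.0767 √h.
∫ h^(−1/2) dh = −(0.0767/A) ∫ dt, giving 2√h = 2√h₀ − (0.0767/A) t.
√h = √3.10 − 0.0767·264/(2·7.81) = 1.7607 − 1.2963 = 0.46434.
h = 0.46434² = 0.21562 m.

0.216 m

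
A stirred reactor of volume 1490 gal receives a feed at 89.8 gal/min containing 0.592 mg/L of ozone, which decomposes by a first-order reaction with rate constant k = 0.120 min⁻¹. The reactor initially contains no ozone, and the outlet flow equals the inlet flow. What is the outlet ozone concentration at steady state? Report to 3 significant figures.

Accumulation = in − out − consumed: V dC/dt = Q C_in − Q C − k V C.
Steady state (dC/dt = 0): C_ss = Q C_in/(Q + kV) = C_in/(1 + kV/Q).
C_ss = 89.8·0.592/(89.8 + 0.120·1490) = 53.162/268.60 = 0.19792 mg/L.

0.198 mg/L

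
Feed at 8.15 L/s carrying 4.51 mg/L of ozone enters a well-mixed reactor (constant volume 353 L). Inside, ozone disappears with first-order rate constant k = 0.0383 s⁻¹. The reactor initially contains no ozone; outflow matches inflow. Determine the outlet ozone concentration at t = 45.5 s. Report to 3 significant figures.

V dC/dt = Q(C_in − C) − k V C.
This is linear with rate a = Q/V + k = 0.061388 s⁻¹.
C_ss = Q C_in/(Q + kV) = 1.6962 mg/L; C(t) = C_ss + (C₀ − C_ss) e^(−a t).
C(45.5) = 1.6962 + (-1.6962)·e^(−0.061388·45.5) = 1.6962 + (-1.6962)·0.061228 = 1.5923 mg/L.

1.59 mg/L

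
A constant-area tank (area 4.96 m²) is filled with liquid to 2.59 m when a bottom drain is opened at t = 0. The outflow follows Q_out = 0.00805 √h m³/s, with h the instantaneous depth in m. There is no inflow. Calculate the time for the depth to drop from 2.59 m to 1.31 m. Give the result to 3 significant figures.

573 s

A dh/dt = −Q_out = −0.00805 √h.
∫ h^(−1/2) dh = −(0.00805/A) ∫ dt, giving 2√h = 2√h₀ − (0.00805/A) t.
t = 2A(√h₀ − √h)/0.00805 = 2·4.96·(√2.59 − √1.31)/0.00805
  = 9.9200 × (1.6093 − 1.1446) / 0.00805 = 572.77 s.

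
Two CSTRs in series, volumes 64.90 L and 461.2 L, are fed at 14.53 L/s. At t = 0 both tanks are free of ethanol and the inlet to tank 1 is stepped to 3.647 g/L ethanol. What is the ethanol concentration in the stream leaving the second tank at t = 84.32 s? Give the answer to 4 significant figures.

3.349 g/L

Species balance on tank i: dCᵢ/dt = (Cᵢ₋₁ − Cᵢ)/τᵢ with τᵢ = Vᵢ/Q.
τ₁ = 64.90/14.53 = 4.46662 s; τ₂ = 461.2/14.53 = 31.7412 s.
Tank 1: C₁ = C_in(1 − e^(−t/τ₁)). Tank 2 (τ₁ ≠ τ₂): C₂ = C_in[1 − (τ₁ e^(−t/τ₁) − τ₂ e^(−t/τ₂))/(τ₁ − τ₂)].
At t = 84.32: e^(−t/τ₁) = 6.33101e-09, e^(−t/τ₂) = 0.0701947.
C₂ = 3.647·[1 − (4.46662·6.33101e-09 − 31.7412·0.0701947)/(-27.2746)] = 3.647·0.918310 = 3.34908 g/L.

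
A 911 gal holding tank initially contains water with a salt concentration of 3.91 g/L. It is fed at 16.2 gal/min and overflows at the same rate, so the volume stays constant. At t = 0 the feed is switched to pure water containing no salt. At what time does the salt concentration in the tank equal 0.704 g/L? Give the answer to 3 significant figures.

Species balance: V dC/dt = Q(C_in − C) ⇒ τ = V/Q = 56.235 min.
C(t) = C_in + (C₀ − C_in) e^(−t/τ). Set C = 0.704 and solve for t:
e^(−t/τ) = (C − C_in)/(C₀ − C_in) = (0.704 − 0)/(3.91 − 0) = 0.18005
t = −τ ln(…) = 56.235 × 1.7145 = 96.415 min.

96.4 min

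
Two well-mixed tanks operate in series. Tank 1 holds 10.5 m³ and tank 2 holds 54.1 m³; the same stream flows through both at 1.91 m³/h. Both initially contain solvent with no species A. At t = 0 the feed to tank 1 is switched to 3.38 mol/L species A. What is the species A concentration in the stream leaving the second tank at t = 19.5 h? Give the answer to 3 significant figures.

1.30 mol/L

Each tank obeys Vᵢ dCᵢ/dt = Q(Cᵢ₋₁ − Cᵢ), so τᵢ = Vᵢ/Q.
τ₁ = 10.5/1.91 = 5.4974 h; τ₂ = 54.1/1.91 = 28.325 h.
Tank 1: C₁ = C_in(1 − e^(−t/τ₁)). Tank 2 (τ₁ ≠ τ₂): C₂ = C_in[1 − (τ₁ e^(−t/τ₁) − τ₂ e^(−t/τ₂))/(τ₁ − τ₂)].
At t = 19.5: e^(−t/τ₁) = 0.028807, e^(−t/τ₂) = 0.50236.
C₂ = 3.38·[1 − (5.4974·0.028807 − 28.325·0.50236)/(-22.827)] = 3.38·0.38360 = 1.2966 mol/L.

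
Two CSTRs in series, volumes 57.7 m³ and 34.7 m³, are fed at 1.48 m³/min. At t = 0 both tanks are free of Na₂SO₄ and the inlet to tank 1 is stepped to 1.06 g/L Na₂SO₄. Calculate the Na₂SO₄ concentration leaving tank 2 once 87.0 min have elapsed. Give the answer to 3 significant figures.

Time constants: τᵢ = Vᵢ/Q for each well-mixed tank.
τ₁ = 57.7/1.48 = 38.986 min; τ₂ = 34.7/1.48 = 23.446 min.
Tank 1: C₁ = C_in(1 − e^(−t/τ₁)). Tank 2 (τ₁ ≠ τ₂): C₂ = C_in[1 − (τ₁ e^(−t/τ₁) − τ₂ e^(−t/τ₂))/(τ₁ − τ₂)].
At t = 87.0: e^(−t/τ₁) = 0.10736, e^(−t/τ₂) = 0.024461.
C₂ = 1.06·[1 − (38.986·0.10736 − 23.446·0.024461)/(15.541)] = 1.06·0.76756 = 0.81362 g/L.

0.814 g/L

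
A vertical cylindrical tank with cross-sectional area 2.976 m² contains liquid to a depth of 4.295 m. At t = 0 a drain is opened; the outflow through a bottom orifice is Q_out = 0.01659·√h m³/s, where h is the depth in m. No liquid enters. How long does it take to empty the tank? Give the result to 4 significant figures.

With no inflow, A dh/dt = −0.01659 √h.
∫ h^(−1/2) dh = −(0.01659/A) ∫ dt, giving 2√h = 2√h₀ − (0.01659/A) t.
Set h = 0: 2√h₀ = (0.01659/A) t_empty ⇒ t_empty = 2A√h₀/0.01659.
t_empty = 2·2.976·√4.295/0.01659 = 5.95200·2.07244/0.01659 = 743.529 s.

743.5 s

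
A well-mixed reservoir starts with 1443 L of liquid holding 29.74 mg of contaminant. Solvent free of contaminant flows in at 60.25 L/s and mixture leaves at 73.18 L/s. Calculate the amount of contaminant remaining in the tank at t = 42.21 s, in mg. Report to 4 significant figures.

Total volume: dV/dt = Q_in − Q_out = -12.9300 L/s, so V(t) = 1443 − 12.9300 t and V(42.21) = 897.225 L.
Solute balance: dm/dt = 0 − Q_out C = −Q_out m/V(t).
Separate: dm/m = −Q_out dt/V(t) ⇒ ln(m/m₀) = −(Q_out/(Q_in−Q_out)) ln(V/V₀).
m = m₀ (V₀/V)^(Q_out/(Q_in−Q_out)) = 29.74 × (1443/897.225)^(-5.65971) = 2.02011 mg.

2.020 mg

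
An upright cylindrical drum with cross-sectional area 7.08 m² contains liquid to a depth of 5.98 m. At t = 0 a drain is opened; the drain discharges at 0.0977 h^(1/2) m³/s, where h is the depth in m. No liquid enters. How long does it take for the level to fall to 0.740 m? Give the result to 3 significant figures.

A dh/dt = −Q_out = −0.0977 √h.
This is separable: 2 d(√h)/dt = −0.0977/A, so √h = √h₀ − (0.0977/(2A)) t.
t = 2A(√h₀ − √h)/0.0977 = 2·7.08·(√5.98 − √0.740)/0.0977
  = 14.160 × (2.4454 − 0.86023) / 0.0977 = 229.74 s.

230 s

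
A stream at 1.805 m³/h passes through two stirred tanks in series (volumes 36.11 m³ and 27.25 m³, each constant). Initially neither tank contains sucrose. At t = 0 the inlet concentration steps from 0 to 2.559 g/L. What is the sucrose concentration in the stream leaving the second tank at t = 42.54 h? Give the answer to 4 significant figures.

Time constants: τᵢ = Vᵢ/Q for each well-mixed tank.
τ₁ = 36.11/1.805 = 20.0055 h; τ₂ = 27.25/1.805 = 15.0970 h.
Tank 1: C₁ = C_in(1 − e^(−t/τ₁)). Tank 2 (τ₁ ≠ τ₂): C₂ = C_in[1 − (τ₁ e^(−t/τ₁) − τ₂ e^(−t/τ₂))/(τ₁ − τ₂)].
At t = 42.54: e^(−t/τ₁) = 0.119265, e^(−t/τ₂) = 0.0597380.
C₂ = 2.559·[1 − (20.0055·0.119265 − 15.0970·0.0597380)/(4.90859)] = 2.559·0.697654 = 1.78530 g/L.

1.785 g/L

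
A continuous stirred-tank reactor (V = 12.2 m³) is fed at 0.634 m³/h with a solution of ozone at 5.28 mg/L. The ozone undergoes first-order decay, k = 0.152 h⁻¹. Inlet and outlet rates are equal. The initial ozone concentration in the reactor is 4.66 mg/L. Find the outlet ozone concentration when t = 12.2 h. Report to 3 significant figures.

1.62 mg/L

Species balance: V dC/dt = Q C_in − Q C − k V C.
This is linear with rate a = Q/V + k = 0.20397 h⁻¹.
C_ss = Q C_in/(Q + kV) = 1.3452 mg/L; C(t) = C_ss + (C₀ − C_ss) e^(−a t).
C(12.2) = 1.3452 + (3.3148)·e^(−0.20397·12.2) = 1.3452 + (3.3148)·0.083043 = 1.6205 mg/L.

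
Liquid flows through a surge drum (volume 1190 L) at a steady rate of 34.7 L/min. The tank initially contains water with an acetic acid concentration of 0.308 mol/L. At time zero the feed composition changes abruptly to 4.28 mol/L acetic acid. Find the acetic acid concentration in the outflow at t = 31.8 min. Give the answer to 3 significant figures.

Mass balance on the solute (V constant): V dC/dt = Q(C_in − C).
Time constant τ = V/Q = 1190/34.7 = 34.294 min.
Integrating: C(t) = C_in + (C₀ − C_in) e^(−t/τ).
C(31.8) = 4.28 + (0.308 − 4.28)·e^(−31.8/34.294) = 4.28 + (-3.9720)·0.39563 = 2.7086 mol/L.

2.71 mol/L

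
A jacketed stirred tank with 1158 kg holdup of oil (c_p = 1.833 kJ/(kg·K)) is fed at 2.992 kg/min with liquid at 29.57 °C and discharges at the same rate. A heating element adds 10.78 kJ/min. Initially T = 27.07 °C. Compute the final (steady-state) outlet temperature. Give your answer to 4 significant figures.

M c_p dT/dt = ṁ c_p (T_in − T) + Q̇.
At steady state dT/dt = 0 ⇒ T_ss = T_in + Q̇/(ṁ c_p) = 29.57 + 10.78/(2.992·1.833) = 31.5356 °C.

31.54 °C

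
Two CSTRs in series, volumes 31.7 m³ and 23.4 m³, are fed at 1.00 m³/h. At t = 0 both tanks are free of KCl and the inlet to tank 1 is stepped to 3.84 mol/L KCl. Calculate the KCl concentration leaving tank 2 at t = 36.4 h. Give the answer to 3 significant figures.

1.47 mol/L

Time constants: τᵢ = Vᵢ/Q for each well-mixed tank.
τ₁ = 31.7/1.00 = 31.700 h; τ₂ = 23.4/1.00 = 23.400 h.
Solving the cascade with C₁(0)=C₂(0)=0 gives C₂(t) = C_in[1 − (τ₁ e^(−t/τ₁) − τ₂ e^(−t/τ₂))/(τ₁ − τ₂)].
At t = 36.4: e^(−t/τ₁) = 0.31719, e^(−t/τ₂) = 0.21107.
C₂ = 3.84·[1 − (31.700·0.31719 − 23.400·0.21107)/(8.3000)] = 3.84·0.38365 = 1.4732 mol/L.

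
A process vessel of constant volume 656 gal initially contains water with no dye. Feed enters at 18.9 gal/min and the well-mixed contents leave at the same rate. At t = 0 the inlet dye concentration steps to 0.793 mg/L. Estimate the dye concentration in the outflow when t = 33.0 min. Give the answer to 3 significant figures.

0.487 mg/L

Species balance on the tank: V dC/dt = Q(C_in − C).
Time constant τ = V/Q = 656/18.9 = 34.709 min.
Integrating: C(t) = C_in + (C₀ − C_in) e^(−t/τ).
C(33.0) = 0.793 + (0 − 0.793)·e^(−33.0/34.709) = 0.793 + (-0.79300)·0.38645 = 0.48655 mg/L.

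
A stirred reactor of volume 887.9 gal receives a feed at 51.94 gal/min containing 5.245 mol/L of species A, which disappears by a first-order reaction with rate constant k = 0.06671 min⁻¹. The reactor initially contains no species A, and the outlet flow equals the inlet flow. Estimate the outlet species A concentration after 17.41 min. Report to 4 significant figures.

Species balance: V dC/dt = Q C_in − Q C − k V C.
This is linear with rate a = Q/V + k = 0.125208 min⁻¹.
C_ss = Q C_in/(Q + kV) = 2.45049 mol/L; C(t) = C_ss + (C₀ − C_ss) e^(−a t).
C(17.41) = 2.45049 + (-2.45049)·e^(−0.125208·17.41) = 2.45049 + (-2.45049)·0.113057 = 2.17344 mol/L.

2.173 mol/L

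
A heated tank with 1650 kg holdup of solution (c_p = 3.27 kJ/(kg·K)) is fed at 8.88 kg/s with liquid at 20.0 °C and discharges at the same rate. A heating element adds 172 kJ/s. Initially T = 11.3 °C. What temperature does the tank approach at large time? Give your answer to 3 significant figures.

M c_p dT/dt = ṁ c_p (T_in − T) + Q̇.
At steady state dT/dt = 0 ⇒ T_ss = T_in + Q̇/(ṁ c_p) = 20.0 + 172/(8.88·3.27) = 25.923 °C.

25.9 °C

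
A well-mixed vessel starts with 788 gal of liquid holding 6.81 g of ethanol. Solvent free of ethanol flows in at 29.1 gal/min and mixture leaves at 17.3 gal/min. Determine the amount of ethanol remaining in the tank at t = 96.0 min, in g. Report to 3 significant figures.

Total volume: dV/dt = Q_in − Q_out = 11.800 gal/min, so V(t) = 788 + 11.800 t and V(96.0) = 1920.8 gal.
Species balance (pure solvent in): dm/dt = −Q_out · m/V(t).
dm/m = −Q_out dt/(V₀ + 11.800 t); integrating gives ln(m/m₀) = −(Q_out/(Q_in−Q_out)) ln(V/V₀).
m = m₀ (V₀/V)^(Q_out/(Q_in−Q_out)) = 6.81 × (788/1920.8)^(1.4661) = 1.8443 g.

1.84 g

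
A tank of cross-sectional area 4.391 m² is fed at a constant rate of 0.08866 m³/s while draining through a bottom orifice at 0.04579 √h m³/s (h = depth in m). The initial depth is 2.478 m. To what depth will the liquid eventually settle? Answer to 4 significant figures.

3.749 m

Level balance: A dh/dt = 0.08866 − 0.04579 √h. Setting dh/dt = 0:
Q_in = 0.04579 √h_ss ⇒ √h_ss = 0.08866/0.04579 = 1.93623.
h_ss = 1.93623² = 3.74899 m. (Since h₀ = 2.478 m < h_ss, the level will rise toward this value.)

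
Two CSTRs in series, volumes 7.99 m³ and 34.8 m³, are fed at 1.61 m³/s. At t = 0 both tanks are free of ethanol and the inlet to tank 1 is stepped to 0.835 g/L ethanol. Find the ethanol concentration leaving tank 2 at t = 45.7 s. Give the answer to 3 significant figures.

Each tank obeys Vᵢ dCᵢ/dt = Q(Cᵢ₋₁ − Cᵢ), so τᵢ = Vᵢ/Q.
τ₁ = 7.99/1.61 = 4.9627 s; τ₂ = 34.8/1.61 = 21.615 s.
Solving the cascade with C₁(0)=C₂(0)=0 gives C₂(t) = C_in[1 − (τ₁ e^(−t/τ₁) − τ₂ e^(−t/τ₂))/(τ₁ − τ₂)].
At t = 45.7: e^(−t/τ₁) = 0.00010017, e^(−t/τ₂) = 0.12072.
C₂ = 0.835·[1 − (4.9627·0.00010017 − 21.615·0.12072)/(-16.652)] = 0.835·0.84333 = 0.70418 g/L.

0.704 g/L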